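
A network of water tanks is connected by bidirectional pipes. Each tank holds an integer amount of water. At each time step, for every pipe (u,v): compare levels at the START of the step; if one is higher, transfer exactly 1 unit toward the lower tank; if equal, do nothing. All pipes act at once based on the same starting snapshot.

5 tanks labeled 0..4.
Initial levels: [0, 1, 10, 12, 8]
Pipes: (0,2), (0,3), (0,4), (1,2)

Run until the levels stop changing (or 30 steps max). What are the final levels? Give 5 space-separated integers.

Step 1: flows [2->0,3->0,4->0,2->1] -> levels [3 2 8 11 7]
Step 2: flows [2->0,3->0,4->0,2->1] -> levels [6 3 6 10 6]
Step 3: flows [0=2,3->0,0=4,2->1] -> levels [7 4 5 9 6]
Step 4: flows [0->2,3->0,0->4,2->1] -> levels [6 5 5 8 7]
Step 5: flows [0->2,3->0,4->0,1=2] -> levels [7 5 6 7 6]
Step 6: flows [0->2,0=3,0->4,2->1] -> levels [5 6 6 7 7]
Step 7: flows [2->0,3->0,4->0,1=2] -> levels [8 6 5 6 6]
Step 8: flows [0->2,0->3,0->4,1->2] -> levels [5 5 7 7 7]
Step 9: flows [2->0,3->0,4->0,2->1] -> levels [8 6 5 6 6]
  -> period-2 cycle: step 9 state = step 7 state; never stabilizes
  -> state at step 30: (30-7) mod 2 = 1, same as step 8 -> [5 5 7 7 7]

Answer: 5 5 7 7 7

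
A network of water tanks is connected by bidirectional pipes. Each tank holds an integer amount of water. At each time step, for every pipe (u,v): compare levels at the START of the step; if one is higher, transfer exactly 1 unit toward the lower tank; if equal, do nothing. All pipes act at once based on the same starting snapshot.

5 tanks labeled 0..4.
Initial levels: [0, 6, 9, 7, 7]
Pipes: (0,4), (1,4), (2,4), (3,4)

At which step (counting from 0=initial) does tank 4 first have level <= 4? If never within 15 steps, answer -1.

Answer: 3

Derivation:
Step 1: flows [4->0,4->1,2->4,3=4] -> levels [1 7 8 7 6]
Step 2: flows [4->0,1->4,2->4,3->4] -> levels [2 6 7 6 8]
Step 3: flows [4->0,4->1,4->2,4->3] -> levels [3 7 8 7 4]
Tank 4 first reaches <=4 at step 3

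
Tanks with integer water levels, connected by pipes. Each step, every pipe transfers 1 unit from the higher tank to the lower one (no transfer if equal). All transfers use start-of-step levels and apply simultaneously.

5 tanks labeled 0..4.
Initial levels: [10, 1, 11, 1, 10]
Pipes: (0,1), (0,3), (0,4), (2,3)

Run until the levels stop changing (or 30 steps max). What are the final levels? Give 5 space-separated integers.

Answer: 8 6 7 6 6

Derivation:
Step 1: flows [0->1,0->3,0=4,2->3] -> levels [8 2 10 3 10]
Step 2: flows [0->1,0->3,4->0,2->3] -> levels [7 3 9 5 9]
Step 3: flows [0->1,0->3,4->0,2->3] -> levels [6 4 8 7 8]
Step 4: flows [0->1,3->0,4->0,2->3] -> levels [7 5 7 7 7]
Step 5: flows [0->1,0=3,0=4,2=3] -> levels [6 6 7 7 7]
Step 6: flows [0=1,3->0,4->0,2=3] -> levels [8 6 7 6 6]
Step 7: flows [0->1,0->3,0->4,2->3] -> levels [5 7 6 8 7]
Step 8: flows [1->0,3->0,4->0,3->2] -> levels [8 6 7 6 6]
  -> period-2 cycle: step 8 state = step 6 state; never stabilizes
  -> state at step 30: (30-6) mod 2 = 0, same as step 6 -> [8 6 7 6 6]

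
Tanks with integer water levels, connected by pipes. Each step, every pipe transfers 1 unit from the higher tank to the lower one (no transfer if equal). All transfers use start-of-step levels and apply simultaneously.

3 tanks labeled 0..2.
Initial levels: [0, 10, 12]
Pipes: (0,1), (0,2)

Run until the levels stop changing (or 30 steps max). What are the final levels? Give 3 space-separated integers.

Answer: 8 7 7

Derivation:
Step 1: flows [1->0,2->0] -> levels [2 9 11]
Step 2: flows [1->0,2->0] -> levels [4 8 10]
Step 3: flows [1->0,2->0] -> levels [6 7 9]
Step 4: flows [1->0,2->0] -> levels [8 6 8]
Step 5: flows [0->1,0=2] -> levels [7 7 8]
Step 6: flows [0=1,2->0] -> levels [8 7 7]
Step 7: flows [0->1,0->2] -> levels [6 8 8]
Step 8: flows [1->0,2->0] -> levels [8 7 7]
  -> period-2 cycle: step 8 state = step 6 state; never stabilizes
  -> state at step 30: (30-6) mod 2 = 0, same as step 6 -> [8 7 7]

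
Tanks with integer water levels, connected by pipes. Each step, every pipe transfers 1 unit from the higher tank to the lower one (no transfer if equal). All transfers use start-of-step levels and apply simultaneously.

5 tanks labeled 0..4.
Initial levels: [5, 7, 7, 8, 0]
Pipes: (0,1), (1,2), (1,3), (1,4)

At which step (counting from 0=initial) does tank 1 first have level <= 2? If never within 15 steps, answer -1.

Step 1: flows [1->0,1=2,3->1,1->4] -> levels [6 6 7 7 1]
Step 2: flows [0=1,2->1,3->1,1->4] -> levels [6 7 6 6 2]
Step 3: flows [1->0,1->2,1->3,1->4] -> levels [7 3 7 7 3]
Step 4: flows [0->1,2->1,3->1,1=4] -> levels [6 6 6 6 3]
Step 5: flows [0=1,1=2,1=3,1->4] -> levels [6 5 6 6 4]
Step 6: flows [0->1,2->1,3->1,1->4] -> levels [5 7 5 5 5]
Step 7: flows [1->0,1->2,1->3,1->4] -> levels [6 3 6 6 6]
Step 8: flows [0->1,2->1,3->1,4->1] -> levels [5 7 5 5 5]
  -> period-2 cycle (repeats step 6); tank 1 never drops to <=2
Tank 1 never reaches <=2 within 15 steps

Answer: -1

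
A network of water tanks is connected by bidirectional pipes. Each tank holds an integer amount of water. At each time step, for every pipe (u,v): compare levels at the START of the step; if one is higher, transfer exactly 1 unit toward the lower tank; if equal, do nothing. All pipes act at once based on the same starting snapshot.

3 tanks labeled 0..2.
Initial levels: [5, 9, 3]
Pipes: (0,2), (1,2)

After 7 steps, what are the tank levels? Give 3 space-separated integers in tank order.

Step 1: flows [0->2,1->2] -> levels [4 8 5]
Step 2: flows [2->0,1->2] -> levels [5 7 5]
Step 3: flows [0=2,1->2] -> levels [5 6 6]
Step 4: flows [2->0,1=2] -> levels [6 6 5]
Step 5: flows [0->2,1->2] -> levels [5 5 7]
Step 6: flows [2->0,2->1] -> levels [6 6 5]
  -> period-2 cycle: step 6 state = step 4 state
  -> state at step 7: (7-4) mod 2 = 1, same as step 5 -> [5 5 7]

Answer: 5 5 7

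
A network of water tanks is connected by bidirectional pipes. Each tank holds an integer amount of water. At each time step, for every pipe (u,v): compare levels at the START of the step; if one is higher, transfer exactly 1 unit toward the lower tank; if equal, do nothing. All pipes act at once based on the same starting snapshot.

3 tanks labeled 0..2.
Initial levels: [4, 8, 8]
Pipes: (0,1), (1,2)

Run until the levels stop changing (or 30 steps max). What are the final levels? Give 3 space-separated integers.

Answer: 6 8 6

Derivation:
Step 1: flows [1->0,1=2] -> levels [5 7 8]
Step 2: flows [1->0,2->1] -> levels [6 7 7]
Step 3: flows [1->0,1=2] -> levels [7 6 7]
Step 4: flows [0->1,2->1] -> levels [6 8 6]
Step 5: flows [1->0,1->2] -> levels [7 6 7]
  -> period-2 cycle: step 5 state = step 3 state; never stabilizes
  -> state at step 30: (30-3) mod 2 = 1, same as step 4 -> [6 8 6]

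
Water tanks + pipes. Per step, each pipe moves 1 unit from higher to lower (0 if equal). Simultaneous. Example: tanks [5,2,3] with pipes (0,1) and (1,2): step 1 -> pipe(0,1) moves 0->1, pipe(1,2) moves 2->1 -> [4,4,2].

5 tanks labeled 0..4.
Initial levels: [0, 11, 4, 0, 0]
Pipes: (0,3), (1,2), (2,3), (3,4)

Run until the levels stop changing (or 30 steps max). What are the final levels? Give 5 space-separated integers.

Answer: 2 4 3 4 2

Derivation:
Step 1: flows [0=3,1->2,2->3,3=4] -> levels [0 10 4 1 0]
Step 2: flows [3->0,1->2,2->3,3->4] -> levels [1 9 4 0 1]
Step 3: flows [0->3,1->2,2->3,4->3] -> levels [0 8 4 3 0]
Step 4: flows [3->0,1->2,2->3,3->4] -> levels [1 7 4 2 1]
Step 5: flows [3->0,1->2,2->3,3->4] -> levels [2 6 4 1 2]
Step 6: flows [0->3,1->2,2->3,4->3] -> levels [1 5 4 4 1]
Step 7: flows [3->0,1->2,2=3,3->4] -> levels [2 4 5 2 2]
Step 8: flows [0=3,2->1,2->3,3=4] -> levels [2 5 3 3 2]
Step 9: flows [3->0,1->2,2=3,3->4] -> levels [3 4 4 1 3]
Step 10: flows [0->3,1=2,2->3,4->3] -> levels [2 4 3 4 2]
Step 11: flows [3->0,1->2,3->2,3->4] -> levels [3 3 5 1 3]
Step 12: flows [0->3,2->1,2->3,4->3] -> levels [2 4 3 4 2]
  -> period-2 cycle: step 12 state = step 10 state; never stabilizes
  -> state at step 30: (30-10) mod 2 = 0, same as step 10 -> [2 4 3 4 2]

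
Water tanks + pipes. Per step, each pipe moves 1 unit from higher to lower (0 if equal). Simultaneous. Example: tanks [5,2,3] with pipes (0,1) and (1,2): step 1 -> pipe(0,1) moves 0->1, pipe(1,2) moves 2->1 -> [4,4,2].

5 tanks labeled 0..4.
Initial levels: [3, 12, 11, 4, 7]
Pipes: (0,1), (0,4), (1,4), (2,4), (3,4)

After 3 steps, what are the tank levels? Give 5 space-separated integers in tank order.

Answer: 8 6 8 7 8

Derivation:
Step 1: flows [1->0,4->0,1->4,2->4,4->3] -> levels [5 10 10 5 7]
Step 2: flows [1->0,4->0,1->4,2->4,4->3] -> levels [7 8 9 6 7]
Step 3: flows [1->0,0=4,1->4,2->4,4->3] -> levels [8 6 8 7 8]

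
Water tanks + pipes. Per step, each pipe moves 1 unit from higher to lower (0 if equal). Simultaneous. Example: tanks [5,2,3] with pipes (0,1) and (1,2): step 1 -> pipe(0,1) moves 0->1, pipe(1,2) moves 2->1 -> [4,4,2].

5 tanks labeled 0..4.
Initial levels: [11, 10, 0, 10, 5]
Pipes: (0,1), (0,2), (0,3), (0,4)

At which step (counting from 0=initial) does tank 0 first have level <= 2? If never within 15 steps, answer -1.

Answer: -1

Derivation:
Step 1: flows [0->1,0->2,0->3,0->4] -> levels [7 11 1 11 6]
Step 2: flows [1->0,0->2,3->0,0->4] -> levels [7 10 2 10 7]
Step 3: flows [1->0,0->2,3->0,0=4] -> levels [8 9 3 9 7]
Step 4: flows [1->0,0->2,3->0,0->4] -> levels [8 8 4 8 8]
Step 5: flows [0=1,0->2,0=3,0=4] -> levels [7 8 5 8 8]
Step 6: flows [1->0,0->2,3->0,4->0] -> levels [9 7 6 7 7]
Step 7: flows [0->1,0->2,0->3,0->4] -> levels [5 8 7 8 8]
Step 8: flows [1->0,2->0,3->0,4->0] -> levels [9 7 6 7 7]
  -> period-2 cycle (repeats step 6); tank 0 never drops to <=2
Tank 0 never reaches <=2 within 15 steps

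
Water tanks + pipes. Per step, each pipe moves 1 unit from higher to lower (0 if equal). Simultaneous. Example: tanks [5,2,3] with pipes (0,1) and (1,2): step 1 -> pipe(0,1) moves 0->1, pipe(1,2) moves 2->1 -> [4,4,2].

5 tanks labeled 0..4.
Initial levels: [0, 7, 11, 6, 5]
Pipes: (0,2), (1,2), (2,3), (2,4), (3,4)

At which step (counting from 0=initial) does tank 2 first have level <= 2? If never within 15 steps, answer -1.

Answer: -1

Derivation:
Step 1: flows [2->0,2->1,2->3,2->4,3->4] -> levels [1 8 7 6 7]
Step 2: flows [2->0,1->2,2->3,2=4,4->3] -> levels [2 7 6 8 6]
Step 3: flows [2->0,1->2,3->2,2=4,3->4] -> levels [3 6 7 6 7]
Step 4: flows [2->0,2->1,2->3,2=4,4->3] -> levels [4 7 4 8 6]
Step 5: flows [0=2,1->2,3->2,4->2,3->4] -> levels [4 6 7 6 6]
Step 6: flows [2->0,2->1,2->3,2->4,3=4] -> levels [5 7 3 7 7]
Step 7: flows [0->2,1->2,3->2,4->2,3=4] -> levels [4 6 7 6 6]
  -> period-2 cycle (repeats step 5); tank 2 never drops to <=2
Tank 2 never reaches <=2 within 15 steps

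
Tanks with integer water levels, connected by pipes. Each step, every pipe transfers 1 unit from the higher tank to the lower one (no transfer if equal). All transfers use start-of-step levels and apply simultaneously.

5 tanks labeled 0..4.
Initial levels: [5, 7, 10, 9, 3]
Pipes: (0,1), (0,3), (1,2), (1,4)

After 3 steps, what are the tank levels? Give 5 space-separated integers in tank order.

Step 1: flows [1->0,3->0,2->1,1->4] -> levels [7 6 9 8 4]
Step 2: flows [0->1,3->0,2->1,1->4] -> levels [7 7 8 7 5]
Step 3: flows [0=1,0=3,2->1,1->4] -> levels [7 7 7 7 6]

Answer: 7 7 7 7 6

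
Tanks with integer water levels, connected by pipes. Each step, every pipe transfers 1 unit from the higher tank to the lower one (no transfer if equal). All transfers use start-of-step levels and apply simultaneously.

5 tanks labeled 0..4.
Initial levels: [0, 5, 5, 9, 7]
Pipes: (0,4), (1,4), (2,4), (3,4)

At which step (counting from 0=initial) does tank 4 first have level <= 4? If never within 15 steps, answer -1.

Answer: 3

Derivation:
Step 1: flows [4->0,4->1,4->2,3->4] -> levels [1 6 6 8 5]
Step 2: flows [4->0,1->4,2->4,3->4] -> levels [2 5 5 7 7]
Step 3: flows [4->0,4->1,4->2,3=4] -> levels [3 6 6 7 4]
Tank 4 first reaches <=4 at step 3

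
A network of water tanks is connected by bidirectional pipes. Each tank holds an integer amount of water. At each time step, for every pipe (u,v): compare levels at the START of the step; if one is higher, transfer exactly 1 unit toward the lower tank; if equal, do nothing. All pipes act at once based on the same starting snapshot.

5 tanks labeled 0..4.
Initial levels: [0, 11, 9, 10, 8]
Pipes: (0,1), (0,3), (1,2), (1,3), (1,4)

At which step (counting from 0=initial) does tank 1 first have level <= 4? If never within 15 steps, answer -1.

Step 1: flows [1->0,3->0,1->2,1->3,1->4] -> levels [2 7 10 10 9]
Step 2: flows [1->0,3->0,2->1,3->1,4->1] -> levels [4 9 9 8 8]
Step 3: flows [1->0,3->0,1=2,1->3,1->4] -> levels [6 6 9 8 9]
Step 4: flows [0=1,3->0,2->1,3->1,4->1] -> levels [7 9 8 6 8]
Step 5: flows [1->0,0->3,1->2,1->3,1->4] -> levels [7 5 9 8 9]
Step 6: flows [0->1,3->0,2->1,3->1,4->1] -> levels [7 9 8 6 8]
  -> period-2 cycle (repeats step 4); tank 1 never drops to <=4
Tank 1 never reaches <=4 within 15 steps

Answer: -1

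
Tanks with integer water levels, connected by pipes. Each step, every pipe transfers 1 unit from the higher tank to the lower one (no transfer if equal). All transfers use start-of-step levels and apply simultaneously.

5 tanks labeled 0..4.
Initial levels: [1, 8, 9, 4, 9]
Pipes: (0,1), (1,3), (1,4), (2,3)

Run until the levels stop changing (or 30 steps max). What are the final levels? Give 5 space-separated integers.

Answer: 5 4 7 8 7

Derivation:
Step 1: flows [1->0,1->3,4->1,2->3] -> levels [2 7 8 6 8]
Step 2: flows [1->0,1->3,4->1,2->3] -> levels [3 6 7 8 7]
Step 3: flows [1->0,3->1,4->1,3->2] -> levels [4 7 8 6 6]
Step 4: flows [1->0,1->3,1->4,2->3] -> levels [5 4 7 8 7]
Step 5: flows [0->1,3->1,4->1,3->2] -> levels [4 7 8 6 6]
  -> period-2 cycle: step 5 state = step 3 state; never stabilizes
  -> state at step 30: (30-3) mod 2 = 1, same as step 4 -> [5 4 7 8 7]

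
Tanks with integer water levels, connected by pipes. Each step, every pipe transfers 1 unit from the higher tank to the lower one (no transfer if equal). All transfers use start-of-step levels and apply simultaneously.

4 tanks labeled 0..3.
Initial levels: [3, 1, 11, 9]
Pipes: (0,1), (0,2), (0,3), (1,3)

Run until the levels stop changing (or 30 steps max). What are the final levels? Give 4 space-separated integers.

Answer: 5 6 7 6

Derivation:
Step 1: flows [0->1,2->0,3->0,3->1] -> levels [4 3 10 7]
Step 2: flows [0->1,2->0,3->0,3->1] -> levels [5 5 9 5]
Step 3: flows [0=1,2->0,0=3,1=3] -> levels [6 5 8 5]
Step 4: flows [0->1,2->0,0->3,1=3] -> levels [5 6 7 6]
Step 5: flows [1->0,2->0,3->0,1=3] -> levels [8 5 6 5]
Step 6: flows [0->1,0->2,0->3,1=3] -> levels [5 6 7 6]
  -> period-2 cycle: step 6 state = step 4 state; never stabilizes
  -> state at step 30: (30-4) mod 2 = 0, same as step 4 -> [5 6 7 6]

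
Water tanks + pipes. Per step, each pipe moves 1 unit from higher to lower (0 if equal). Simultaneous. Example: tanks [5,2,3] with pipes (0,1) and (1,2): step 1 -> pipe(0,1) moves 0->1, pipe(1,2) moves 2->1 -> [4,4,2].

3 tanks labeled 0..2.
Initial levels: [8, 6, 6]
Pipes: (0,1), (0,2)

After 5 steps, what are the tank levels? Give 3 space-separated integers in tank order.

Step 1: flows [0->1,0->2] -> levels [6 7 7]
Step 2: flows [1->0,2->0] -> levels [8 6 6]
  -> period-2 cycle: step 2 state = step 0 state
  -> state at step 5: (5-0) mod 2 = 1, same as step 1 -> [6 7 7]

Answer: 6 7 7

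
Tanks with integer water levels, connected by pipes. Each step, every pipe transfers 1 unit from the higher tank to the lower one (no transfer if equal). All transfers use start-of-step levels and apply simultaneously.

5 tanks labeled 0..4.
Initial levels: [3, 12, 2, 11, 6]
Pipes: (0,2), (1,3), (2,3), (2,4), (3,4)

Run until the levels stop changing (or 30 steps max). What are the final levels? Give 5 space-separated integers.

Answer: 6 8 8 5 7

Derivation:
Step 1: flows [0->2,1->3,3->2,4->2,3->4] -> levels [2 11 5 10 6]
Step 2: flows [2->0,1->3,3->2,4->2,3->4] -> levels [3 10 6 9 6]
Step 3: flows [2->0,1->3,3->2,2=4,3->4] -> levels [4 9 6 8 7]
Step 4: flows [2->0,1->3,3->2,4->2,3->4] -> levels [5 8 7 7 7]
Step 5: flows [2->0,1->3,2=3,2=4,3=4] -> levels [6 7 6 8 7]
Step 6: flows [0=2,3->1,3->2,4->2,3->4] -> levels [6 8 8 5 7]
Step 7: flows [2->0,1->3,2->3,2->4,4->3] -> levels [7 7 5 8 7]
Step 8: flows [0->2,3->1,3->2,4->2,3->4] -> levels [6 8 8 5 7]
  -> period-2 cycle: step 8 state = step 6 state; never stabilizes
  -> state at step 30: (30-6) mod 2 = 0, same as step 6 -> [6 8 8 5 7]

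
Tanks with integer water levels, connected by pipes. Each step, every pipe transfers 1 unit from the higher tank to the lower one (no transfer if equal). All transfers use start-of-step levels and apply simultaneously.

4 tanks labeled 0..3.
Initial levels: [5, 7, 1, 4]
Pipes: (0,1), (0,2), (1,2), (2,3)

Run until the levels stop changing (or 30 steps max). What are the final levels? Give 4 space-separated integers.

Answer: 4 4 5 4

Derivation:
Step 1: flows [1->0,0->2,1->2,3->2] -> levels [5 5 4 3]
Step 2: flows [0=1,0->2,1->2,2->3] -> levels [4 4 5 4]
Step 3: flows [0=1,2->0,2->1,2->3] -> levels [5 5 2 5]
Step 4: flows [0=1,0->2,1->2,3->2] -> levels [4 4 5 4]
  -> period-2 cycle: step 4 state = step 2 state; never stabilizes
  -> state at step 30: (30-2) mod 2 = 0, same as step 2 -> [4 4 5 4]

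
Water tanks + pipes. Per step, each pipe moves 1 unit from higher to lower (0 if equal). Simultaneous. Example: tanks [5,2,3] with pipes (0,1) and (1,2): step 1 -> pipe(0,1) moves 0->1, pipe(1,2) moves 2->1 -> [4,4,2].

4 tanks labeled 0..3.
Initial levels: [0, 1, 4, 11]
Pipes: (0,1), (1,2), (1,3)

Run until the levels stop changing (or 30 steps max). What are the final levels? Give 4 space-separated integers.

Step 1: flows [1->0,2->1,3->1] -> levels [1 2 3 10]
Step 2: flows [1->0,2->1,3->1] -> levels [2 3 2 9]
Step 3: flows [1->0,1->2,3->1] -> levels [3 2 3 8]
Step 4: flows [0->1,2->1,3->1] -> levels [2 5 2 7]
Step 5: flows [1->0,1->2,3->1] -> levels [3 4 3 6]
Step 6: flows [1->0,1->2,3->1] -> levels [4 3 4 5]
Step 7: flows [0->1,2->1,3->1] -> levels [3 6 3 4]
Step 8: flows [1->0,1->2,1->3] -> levels [4 3 4 5]
  -> period-2 cycle: step 8 state = step 6 state; never stabilizes
  -> state at step 30: (30-6) mod 2 = 0, same as step 6 -> [4 3 4 5]

Answer: 4 3 4 5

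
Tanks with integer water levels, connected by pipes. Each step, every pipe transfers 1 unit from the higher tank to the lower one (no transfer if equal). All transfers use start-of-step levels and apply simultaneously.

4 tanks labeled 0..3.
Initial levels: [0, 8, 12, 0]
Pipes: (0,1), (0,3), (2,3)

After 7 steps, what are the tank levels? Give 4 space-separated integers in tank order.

Answer: 4 5 5 6

Derivation:
Step 1: flows [1->0,0=3,2->3] -> levels [1 7 11 1]
Step 2: flows [1->0,0=3,2->3] -> levels [2 6 10 2]
Step 3: flows [1->0,0=3,2->3] -> levels [3 5 9 3]
Step 4: flows [1->0,0=3,2->3] -> levels [4 4 8 4]
Step 5: flows [0=1,0=3,2->3] -> levels [4 4 7 5]
Step 6: flows [0=1,3->0,2->3] -> levels [5 4 6 5]
Step 7: flows [0->1,0=3,2->3] -> levels [4 5 5 6]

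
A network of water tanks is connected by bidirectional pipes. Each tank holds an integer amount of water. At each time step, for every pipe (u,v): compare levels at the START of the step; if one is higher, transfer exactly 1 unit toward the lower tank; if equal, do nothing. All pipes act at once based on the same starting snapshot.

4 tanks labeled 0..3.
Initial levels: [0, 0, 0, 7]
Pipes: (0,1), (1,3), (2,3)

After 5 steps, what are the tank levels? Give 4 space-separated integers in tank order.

Step 1: flows [0=1,3->1,3->2] -> levels [0 1 1 5]
Step 2: flows [1->0,3->1,3->2] -> levels [1 1 2 3]
Step 3: flows [0=1,3->1,3->2] -> levels [1 2 3 1]
Step 4: flows [1->0,1->3,2->3] -> levels [2 0 2 3]
Step 5: flows [0->1,3->1,3->2] -> levels [1 2 3 1]

Answer: 1 2 3 1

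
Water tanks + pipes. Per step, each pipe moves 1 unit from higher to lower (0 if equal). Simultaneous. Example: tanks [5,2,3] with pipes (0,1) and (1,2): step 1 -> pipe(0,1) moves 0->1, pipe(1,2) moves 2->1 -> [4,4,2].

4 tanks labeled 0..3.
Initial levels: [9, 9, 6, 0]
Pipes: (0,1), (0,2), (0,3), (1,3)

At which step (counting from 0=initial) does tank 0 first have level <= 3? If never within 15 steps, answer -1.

Step 1: flows [0=1,0->2,0->3,1->3] -> levels [7 8 7 2]
Step 2: flows [1->0,0=2,0->3,1->3] -> levels [7 6 7 4]
Step 3: flows [0->1,0=2,0->3,1->3] -> levels [5 6 7 6]
Step 4: flows [1->0,2->0,3->0,1=3] -> levels [8 5 6 5]
Step 5: flows [0->1,0->2,0->3,1=3] -> levels [5 6 7 6]
  -> period-2 cycle (repeats step 3); tank 0 never drops to <=3
Tank 0 never reaches <=3 within 15 steps

Answer: -1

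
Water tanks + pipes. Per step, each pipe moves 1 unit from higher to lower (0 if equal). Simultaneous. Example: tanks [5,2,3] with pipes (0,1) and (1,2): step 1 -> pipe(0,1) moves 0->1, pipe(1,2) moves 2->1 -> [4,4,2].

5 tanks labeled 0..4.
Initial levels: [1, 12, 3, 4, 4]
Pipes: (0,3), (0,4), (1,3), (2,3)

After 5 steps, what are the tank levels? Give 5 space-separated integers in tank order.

Answer: 5 7 5 4 3

Derivation:
Step 1: flows [3->0,4->0,1->3,3->2] -> levels [3 11 4 3 3]
Step 2: flows [0=3,0=4,1->3,2->3] -> levels [3 10 3 5 3]
Step 3: flows [3->0,0=4,1->3,3->2] -> levels [4 9 4 4 3]
Step 4: flows [0=3,0->4,1->3,2=3] -> levels [3 8 4 5 4]
Step 5: flows [3->0,4->0,1->3,3->2] -> levels [5 7 5 4 3]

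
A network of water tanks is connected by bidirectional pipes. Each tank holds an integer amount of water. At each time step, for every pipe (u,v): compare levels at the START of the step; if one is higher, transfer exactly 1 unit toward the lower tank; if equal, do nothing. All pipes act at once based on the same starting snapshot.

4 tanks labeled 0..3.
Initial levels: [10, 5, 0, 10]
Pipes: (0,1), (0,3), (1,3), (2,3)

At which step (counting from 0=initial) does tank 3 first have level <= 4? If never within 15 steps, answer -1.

Answer: -1

Derivation:
Step 1: flows [0->1,0=3,3->1,3->2] -> levels [9 7 1 8]
Step 2: flows [0->1,0->3,3->1,3->2] -> levels [7 9 2 7]
Step 3: flows [1->0,0=3,1->3,3->2] -> levels [8 7 3 7]
Step 4: flows [0->1,0->3,1=3,3->2] -> levels [6 8 4 7]
Step 5: flows [1->0,3->0,1->3,3->2] -> levels [8 6 5 6]
Step 6: flows [0->1,0->3,1=3,3->2] -> levels [6 7 6 6]
Step 7: flows [1->0,0=3,1->3,2=3] -> levels [7 5 6 7]
Step 8: flows [0->1,0=3,3->1,3->2] -> levels [6 7 7 5]
Step 9: flows [1->0,0->3,1->3,2->3] -> levels [6 5 6 8]
Step 10: flows [0->1,3->0,3->1,3->2] -> levels [6 7 7 5]
  -> period-2 cycle (repeats step 8); tank 3 never drops to <=4
Tank 3 never reaches <=4 within 15 steps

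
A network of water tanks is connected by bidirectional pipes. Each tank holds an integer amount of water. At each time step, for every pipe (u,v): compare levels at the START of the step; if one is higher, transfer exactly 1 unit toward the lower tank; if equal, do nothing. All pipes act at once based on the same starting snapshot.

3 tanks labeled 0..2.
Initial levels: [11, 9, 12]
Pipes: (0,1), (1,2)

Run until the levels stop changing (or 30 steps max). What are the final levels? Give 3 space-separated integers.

Answer: 11 10 11

Derivation:
Step 1: flows [0->1,2->1] -> levels [10 11 11]
Step 2: flows [1->0,1=2] -> levels [11 10 11]
Step 3: flows [0->1,2->1] -> levels [10 12 10]
Step 4: flows [1->0,1->2] -> levels [11 10 11]
  -> period-2 cycle: step 4 state = step 2 state; never stabilizes
  -> state at step 30: (30-2) mod 2 = 0, same as step 2 -> [11 10 11]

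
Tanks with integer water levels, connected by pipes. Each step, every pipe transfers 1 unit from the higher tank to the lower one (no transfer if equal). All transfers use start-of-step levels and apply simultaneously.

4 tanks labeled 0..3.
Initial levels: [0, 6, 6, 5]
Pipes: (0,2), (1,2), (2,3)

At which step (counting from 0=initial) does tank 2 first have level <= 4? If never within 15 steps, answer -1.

Step 1: flows [2->0,1=2,2->3] -> levels [1 6 4 6]
Tank 2 first reaches <=4 at step 1

Answer: 1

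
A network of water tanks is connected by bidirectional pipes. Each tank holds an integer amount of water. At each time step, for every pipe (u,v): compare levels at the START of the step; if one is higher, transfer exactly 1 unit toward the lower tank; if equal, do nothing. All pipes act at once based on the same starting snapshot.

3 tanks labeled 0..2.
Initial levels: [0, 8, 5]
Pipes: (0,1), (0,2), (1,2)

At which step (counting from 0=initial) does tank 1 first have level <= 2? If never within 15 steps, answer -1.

Answer: -1

Derivation:
Step 1: flows [1->0,2->0,1->2] -> levels [2 6 5]
Step 2: flows [1->0,2->0,1->2] -> levels [4 4 5]
Step 3: flows [0=1,2->0,2->1] -> levels [5 5 3]
Step 4: flows [0=1,0->2,1->2] -> levels [4 4 5]
  -> period-2 cycle (repeats step 2); tank 1 never drops to <=2
Tank 1 never reaches <=2 within 15 steps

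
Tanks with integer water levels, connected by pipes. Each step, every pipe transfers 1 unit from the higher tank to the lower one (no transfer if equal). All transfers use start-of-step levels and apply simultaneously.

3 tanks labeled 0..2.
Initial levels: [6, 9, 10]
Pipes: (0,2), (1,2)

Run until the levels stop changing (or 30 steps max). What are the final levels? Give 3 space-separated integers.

Answer: 9 9 7

Derivation:
Step 1: flows [2->0,2->1] -> levels [7 10 8]
Step 2: flows [2->0,1->2] -> levels [8 9 8]
Step 3: flows [0=2,1->2] -> levels [8 8 9]
Step 4: flows [2->0,2->1] -> levels [9 9 7]
Step 5: flows [0->2,1->2] -> levels [8 8 9]
  -> period-2 cycle: step 5 state = step 3 state; never stabilizes
  -> state at step 30: (30-3) mod 2 = 1, same as step 4 -> [9 9 7]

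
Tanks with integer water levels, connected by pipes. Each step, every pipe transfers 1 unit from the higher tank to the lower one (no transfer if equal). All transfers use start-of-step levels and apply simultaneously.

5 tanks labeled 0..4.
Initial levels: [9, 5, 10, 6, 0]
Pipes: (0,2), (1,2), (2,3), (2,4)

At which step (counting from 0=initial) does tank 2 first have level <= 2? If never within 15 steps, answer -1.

Step 1: flows [2->0,2->1,2->3,2->4] -> levels [10 6 6 7 1]
Step 2: flows [0->2,1=2,3->2,2->4] -> levels [9 6 7 6 2]
Step 3: flows [0->2,2->1,2->3,2->4] -> levels [8 7 5 7 3]
Step 4: flows [0->2,1->2,3->2,2->4] -> levels [7 6 7 6 4]
Step 5: flows [0=2,2->1,2->3,2->4] -> levels [7 7 4 7 5]
Step 6: flows [0->2,1->2,3->2,4->2] -> levels [6 6 8 6 4]
Step 7: flows [2->0,2->1,2->3,2->4] -> levels [7 7 4 7 5]
  -> period-2 cycle (repeats step 5); tank 2 never drops to <=2
Tank 2 never reaches <=2 within 15 steps

Answer: -1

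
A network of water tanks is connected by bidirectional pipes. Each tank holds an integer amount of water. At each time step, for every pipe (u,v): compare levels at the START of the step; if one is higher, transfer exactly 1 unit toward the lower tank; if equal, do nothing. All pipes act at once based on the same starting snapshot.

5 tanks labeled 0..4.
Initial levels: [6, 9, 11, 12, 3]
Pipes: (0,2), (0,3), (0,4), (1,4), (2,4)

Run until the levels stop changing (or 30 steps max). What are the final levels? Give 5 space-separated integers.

Step 1: flows [2->0,3->0,0->4,1->4,2->4] -> levels [7 8 9 11 6]
Step 2: flows [2->0,3->0,0->4,1->4,2->4] -> levels [8 7 7 10 9]
Step 3: flows [0->2,3->0,4->0,4->1,4->2] -> levels [9 8 9 9 6]
Step 4: flows [0=2,0=3,0->4,1->4,2->4] -> levels [8 7 8 9 9]
Step 5: flows [0=2,3->0,4->0,4->1,4->2] -> levels [10 8 9 8 6]
Step 6: flows [0->2,0->3,0->4,1->4,2->4] -> levels [7 7 9 9 9]
Step 7: flows [2->0,3->0,4->0,4->1,2=4] -> levels [10 8 8 8 7]
Step 8: flows [0->2,0->3,0->4,1->4,2->4] -> levels [7 7 8 9 10]
Step 9: flows [2->0,3->0,4->0,4->1,4->2] -> levels [10 8 8 8 7]
  -> period-2 cycle: step 9 state = step 7 state; never stabilizes
  -> state at step 30: (30-7) mod 2 = 1, same as step 8 -> [7 7 8 9 10]

Answer: 7 7 8 9 10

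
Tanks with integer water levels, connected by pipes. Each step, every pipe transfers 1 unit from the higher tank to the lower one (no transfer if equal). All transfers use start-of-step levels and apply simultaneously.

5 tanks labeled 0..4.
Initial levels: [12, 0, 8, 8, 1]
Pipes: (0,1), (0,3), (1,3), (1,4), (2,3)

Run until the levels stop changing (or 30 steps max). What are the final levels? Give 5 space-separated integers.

Step 1: flows [0->1,0->3,3->1,4->1,2=3] -> levels [10 3 8 8 0]
Step 2: flows [0->1,0->3,3->1,1->4,2=3] -> levels [8 4 8 8 1]
Step 3: flows [0->1,0=3,3->1,1->4,2=3] -> levels [7 5 8 7 2]
Step 4: flows [0->1,0=3,3->1,1->4,2->3] -> levels [6 6 7 7 3]
Step 5: flows [0=1,3->0,3->1,1->4,2=3] -> levels [7 6 7 5 4]
Step 6: flows [0->1,0->3,1->3,1->4,2->3] -> levels [5 5 6 8 5]
Step 7: flows [0=1,3->0,3->1,1=4,3->2] -> levels [6 6 7 5 5]
Step 8: flows [0=1,0->3,1->3,1->4,2->3] -> levels [5 4 6 8 6]
Step 9: flows [0->1,3->0,3->1,4->1,3->2] -> levels [5 7 7 5 5]
Step 10: flows [1->0,0=3,1->3,1->4,2->3] -> levels [6 4 6 7 6]
Step 11: flows [0->1,3->0,3->1,4->1,3->2] -> levels [6 7 7 4 5]
Step 12: flows [1->0,0->3,1->3,1->4,2->3] -> levels [6 4 6 7 6]
  -> period-2 cycle: step 12 state = step 10 state; never stabilizes
  -> state at step 30: (30-10) mod 2 = 0, same as step 10 -> [6 4 6 7 6]

Answer: 6 4 6 7 6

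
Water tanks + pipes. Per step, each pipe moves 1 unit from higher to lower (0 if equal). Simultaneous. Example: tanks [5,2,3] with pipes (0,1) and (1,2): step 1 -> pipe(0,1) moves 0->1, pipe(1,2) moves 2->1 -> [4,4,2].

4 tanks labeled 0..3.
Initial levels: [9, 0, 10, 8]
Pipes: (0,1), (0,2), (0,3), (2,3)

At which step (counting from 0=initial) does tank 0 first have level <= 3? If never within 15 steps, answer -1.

Step 1: flows [0->1,2->0,0->3,2->3] -> levels [8 1 8 10]
Step 2: flows [0->1,0=2,3->0,3->2] -> levels [8 2 9 8]
Step 3: flows [0->1,2->0,0=3,2->3] -> levels [8 3 7 9]
Step 4: flows [0->1,0->2,3->0,3->2] -> levels [7 4 9 7]
Step 5: flows [0->1,2->0,0=3,2->3] -> levels [7 5 7 8]
Step 6: flows [0->1,0=2,3->0,3->2] -> levels [7 6 8 6]
Step 7: flows [0->1,2->0,0->3,2->3] -> levels [6 7 6 8]
Step 8: flows [1->0,0=2,3->0,3->2] -> levels [8 6 7 6]
Step 9: flows [0->1,0->2,0->3,2->3] -> levels [5 7 7 8]
Step 10: flows [1->0,2->0,3->0,3->2] -> levels [8 6 7 6]
  -> period-2 cycle (repeats step 8); tank 0 never drops to <=3
Tank 0 never reaches <=3 within 15 steps

Answer: -1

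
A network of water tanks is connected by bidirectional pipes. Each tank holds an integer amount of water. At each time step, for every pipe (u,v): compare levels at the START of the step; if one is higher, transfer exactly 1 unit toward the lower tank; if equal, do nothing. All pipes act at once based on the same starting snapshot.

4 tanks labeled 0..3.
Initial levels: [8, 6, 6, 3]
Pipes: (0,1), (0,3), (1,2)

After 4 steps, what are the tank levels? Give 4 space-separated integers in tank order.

Step 1: flows [0->1,0->3,1=2] -> levels [6 7 6 4]
Step 2: flows [1->0,0->3,1->2] -> levels [6 5 7 5]
Step 3: flows [0->1,0->3,2->1] -> levels [4 7 6 6]
Step 4: flows [1->0,3->0,1->2] -> levels [6 5 7 5]

Answer: 6 5 7 5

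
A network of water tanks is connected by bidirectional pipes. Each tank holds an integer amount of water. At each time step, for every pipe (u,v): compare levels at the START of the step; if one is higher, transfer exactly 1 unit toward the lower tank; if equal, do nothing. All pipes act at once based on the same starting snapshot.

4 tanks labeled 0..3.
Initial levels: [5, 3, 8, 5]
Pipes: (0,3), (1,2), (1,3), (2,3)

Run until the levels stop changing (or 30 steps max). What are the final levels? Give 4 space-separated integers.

Step 1: flows [0=3,2->1,3->1,2->3] -> levels [5 5 6 5]
Step 2: flows [0=3,2->1,1=3,2->3] -> levels [5 6 4 6]
Step 3: flows [3->0,1->2,1=3,3->2] -> levels [6 5 6 4]
Step 4: flows [0->3,2->1,1->3,2->3] -> levels [5 5 4 7]
Step 5: flows [3->0,1->2,3->1,3->2] -> levels [6 5 6 4]
  -> period-2 cycle: step 5 state = step 3 state; never stabilizes
  -> state at step 30: (30-3) mod 2 = 1, same as step 4 -> [5 5 4 7]

Answer: 5 5 4 7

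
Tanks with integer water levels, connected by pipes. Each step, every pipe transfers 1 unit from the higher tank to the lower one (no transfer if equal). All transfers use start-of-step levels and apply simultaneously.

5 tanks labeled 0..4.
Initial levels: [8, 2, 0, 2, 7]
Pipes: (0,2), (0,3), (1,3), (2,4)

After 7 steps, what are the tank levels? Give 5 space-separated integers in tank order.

Answer: 3 3 5 4 4

Derivation:
Step 1: flows [0->2,0->3,1=3,4->2] -> levels [6 2 2 3 6]
Step 2: flows [0->2,0->3,3->1,4->2] -> levels [4 3 4 3 5]
Step 3: flows [0=2,0->3,1=3,4->2] -> levels [3 3 5 4 4]
Step 4: flows [2->0,3->0,3->1,2->4] -> levels [5 4 3 2 5]
Step 5: flows [0->2,0->3,1->3,4->2] -> levels [3 3 5 4 4]
  -> period-2 cycle: step 5 state = step 3 state
  -> state at step 7: (7-3) mod 2 = 0, same as step 3 -> [3 3 5 4 4]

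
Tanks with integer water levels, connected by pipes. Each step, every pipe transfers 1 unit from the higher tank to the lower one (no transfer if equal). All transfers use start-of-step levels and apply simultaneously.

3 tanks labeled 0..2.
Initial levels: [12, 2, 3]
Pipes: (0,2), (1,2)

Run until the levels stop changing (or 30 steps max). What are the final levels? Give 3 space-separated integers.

Answer: 5 5 7

Derivation:
Step 1: flows [0->2,2->1] -> levels [11 3 3]
Step 2: flows [0->2,1=2] -> levels [10 3 4]
Step 3: flows [0->2,2->1] -> levels [9 4 4]
Step 4: flows [0->2,1=2] -> levels [8 4 5]
Step 5: flows [0->2,2->1] -> levels [7 5 5]
Step 6: flows [0->2,1=2] -> levels [6 5 6]
Step 7: flows [0=2,2->1] -> levels [6 6 5]
Step 8: flows [0->2,1->2] -> levels [5 5 7]
Step 9: flows [2->0,2->1] -> levels [6 6 5]
  -> period-2 cycle: step 9 state = step 7 state; never stabilizes
  -> state at step 30: (30-7) mod 2 = 1, same as step 8 -> [5 5 7]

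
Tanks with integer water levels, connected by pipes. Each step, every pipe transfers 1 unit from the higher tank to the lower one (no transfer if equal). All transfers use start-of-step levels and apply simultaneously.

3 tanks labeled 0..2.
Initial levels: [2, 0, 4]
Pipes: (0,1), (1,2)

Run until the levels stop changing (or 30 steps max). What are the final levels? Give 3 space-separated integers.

Answer: 2 2 2

Derivation:
Step 1: flows [0->1,2->1] -> levels [1 2 3]
Step 2: flows [1->0,2->1] -> levels [2 2 2]
Step 3: flows [0=1,1=2] -> levels [2 2 2]
  -> stable (no change)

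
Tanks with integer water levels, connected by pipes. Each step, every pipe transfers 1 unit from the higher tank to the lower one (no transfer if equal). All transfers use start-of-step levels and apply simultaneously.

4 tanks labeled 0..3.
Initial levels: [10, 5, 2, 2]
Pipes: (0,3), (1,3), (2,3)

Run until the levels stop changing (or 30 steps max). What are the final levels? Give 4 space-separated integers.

Answer: 4 4 4 7

Derivation:
Step 1: flows [0->3,1->3,2=3] -> levels [9 4 2 4]
Step 2: flows [0->3,1=3,3->2] -> levels [8 4 3 4]
Step 3: flows [0->3,1=3,3->2] -> levels [7 4 4 4]
Step 4: flows [0->3,1=3,2=3] -> levels [6 4 4 5]
Step 5: flows [0->3,3->1,3->2] -> levels [5 5 5 4]
Step 6: flows [0->3,1->3,2->3] -> levels [4 4 4 7]
Step 7: flows [3->0,3->1,3->2] -> levels [5 5 5 4]
  -> period-2 cycle: step 7 state = step 5 state; never stabilizes
  -> state at step 30: (30-5) mod 2 = 1, same as step 6 -> [4 4 4 7]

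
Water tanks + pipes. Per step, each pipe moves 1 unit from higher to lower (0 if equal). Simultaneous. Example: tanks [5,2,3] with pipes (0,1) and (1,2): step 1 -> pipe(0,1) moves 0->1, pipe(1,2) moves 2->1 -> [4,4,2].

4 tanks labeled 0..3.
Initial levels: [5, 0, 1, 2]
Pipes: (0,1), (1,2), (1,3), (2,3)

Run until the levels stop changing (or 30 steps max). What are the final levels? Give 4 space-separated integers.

Answer: 2 2 1 3

Derivation:
Step 1: flows [0->1,2->1,3->1,3->2] -> levels [4 3 1 0]
Step 2: flows [0->1,1->2,1->3,2->3] -> levels [3 2 1 2]
Step 3: flows [0->1,1->2,1=3,3->2] -> levels [2 2 3 1]
Step 4: flows [0=1,2->1,1->3,2->3] -> levels [2 2 1 3]
Step 5: flows [0=1,1->2,3->1,3->2] -> levels [2 2 3 1]
  -> period-2 cycle: step 5 state = step 3 state; never stabilizes
  -> state at step 30: (30-3) mod 2 = 1, same as step 4 -> [2 2 1 3]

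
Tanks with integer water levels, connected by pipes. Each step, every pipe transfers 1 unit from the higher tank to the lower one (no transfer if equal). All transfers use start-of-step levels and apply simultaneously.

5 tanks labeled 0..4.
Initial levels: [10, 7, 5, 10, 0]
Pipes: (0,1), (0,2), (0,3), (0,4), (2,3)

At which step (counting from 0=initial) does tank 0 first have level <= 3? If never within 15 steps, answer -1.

Step 1: flows [0->1,0->2,0=3,0->4,3->2] -> levels [7 8 7 9 1]
Step 2: flows [1->0,0=2,3->0,0->4,3->2] -> levels [8 7 8 7 2]
Step 3: flows [0->1,0=2,0->3,0->4,2->3] -> levels [5 8 7 9 3]
Step 4: flows [1->0,2->0,3->0,0->4,3->2] -> levels [7 7 7 7 4]
Step 5: flows [0=1,0=2,0=3,0->4,2=3] -> levels [6 7 7 7 5]
Step 6: flows [1->0,2->0,3->0,0->4,2=3] -> levels [8 6 6 6 6]
Step 7: flows [0->1,0->2,0->3,0->4,2=3] -> levels [4 7 7 7 7]
Step 8: flows [1->0,2->0,3->0,4->0,2=3] -> levels [8 6 6 6 6]
  -> period-2 cycle (repeats step 6); tank 0 never drops to <=3
Tank 0 never reaches <=3 within 15 steps

Answer: -1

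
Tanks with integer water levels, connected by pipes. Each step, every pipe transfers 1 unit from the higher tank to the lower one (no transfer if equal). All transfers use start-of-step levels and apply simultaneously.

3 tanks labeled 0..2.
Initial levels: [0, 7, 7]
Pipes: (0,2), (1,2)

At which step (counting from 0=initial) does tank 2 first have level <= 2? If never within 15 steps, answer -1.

Answer: -1

Derivation:
Step 1: flows [2->0,1=2] -> levels [1 7 6]
Step 2: flows [2->0,1->2] -> levels [2 6 6]
Step 3: flows [2->0,1=2] -> levels [3 6 5]
Step 4: flows [2->0,1->2] -> levels [4 5 5]
Step 5: flows [2->0,1=2] -> levels [5 5 4]
Step 6: flows [0->2,1->2] -> levels [4 4 6]
Step 7: flows [2->0,2->1] -> levels [5 5 4]
  -> period-2 cycle (repeats step 5); tank 2 never drops to <=2
Tank 2 never reaches <=2 within 15 steps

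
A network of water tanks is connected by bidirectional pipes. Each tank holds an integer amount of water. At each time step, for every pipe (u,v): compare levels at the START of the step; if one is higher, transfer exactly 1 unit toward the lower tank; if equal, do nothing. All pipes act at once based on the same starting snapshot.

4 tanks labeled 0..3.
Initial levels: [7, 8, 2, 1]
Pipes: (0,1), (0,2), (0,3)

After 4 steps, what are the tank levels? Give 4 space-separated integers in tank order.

Step 1: flows [1->0,0->2,0->3] -> levels [6 7 3 2]
Step 2: flows [1->0,0->2,0->3] -> levels [5 6 4 3]
Step 3: flows [1->0,0->2,0->3] -> levels [4 5 5 4]
Step 4: flows [1->0,2->0,0=3] -> levels [6 4 4 4]

Answer: 6 4 4 4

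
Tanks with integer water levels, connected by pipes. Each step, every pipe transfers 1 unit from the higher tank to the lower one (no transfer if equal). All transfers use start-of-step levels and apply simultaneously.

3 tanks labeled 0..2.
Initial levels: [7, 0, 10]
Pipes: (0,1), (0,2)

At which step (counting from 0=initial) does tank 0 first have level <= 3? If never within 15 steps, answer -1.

Step 1: flows [0->1,2->0] -> levels [7 1 9]
Step 2: flows [0->1,2->0] -> levels [7 2 8]
Step 3: flows [0->1,2->0] -> levels [7 3 7]
Step 4: flows [0->1,0=2] -> levels [6 4 7]
Step 5: flows [0->1,2->0] -> levels [6 5 6]
Step 6: flows [0->1,0=2] -> levels [5 6 6]
Step 7: flows [1->0,2->0] -> levels [7 5 5]
Step 8: flows [0->1,0->2] -> levels [5 6 6]
  -> period-2 cycle (repeats step 6); tank 0 never drops to <=3
Tank 0 never reaches <=3 within 15 steps

Answer: -1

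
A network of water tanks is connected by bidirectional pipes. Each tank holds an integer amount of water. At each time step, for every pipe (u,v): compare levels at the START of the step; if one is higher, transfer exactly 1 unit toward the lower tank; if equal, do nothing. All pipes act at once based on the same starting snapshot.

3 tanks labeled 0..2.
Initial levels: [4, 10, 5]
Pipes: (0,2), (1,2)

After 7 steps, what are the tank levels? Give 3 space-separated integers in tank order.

Answer: 7 7 5

Derivation:
Step 1: flows [2->0,1->2] -> levels [5 9 5]
Step 2: flows [0=2,1->2] -> levels [5 8 6]
Step 3: flows [2->0,1->2] -> levels [6 7 6]
Step 4: flows [0=2,1->2] -> levels [6 6 7]
Step 5: flows [2->0,2->1] -> levels [7 7 5]
Step 6: flows [0->2,1->2] -> levels [6 6 7]
  -> period-2 cycle: step 6 state = step 4 state
  -> state at step 7: (7-4) mod 2 = 1, same as step 5 -> [7 7 5]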